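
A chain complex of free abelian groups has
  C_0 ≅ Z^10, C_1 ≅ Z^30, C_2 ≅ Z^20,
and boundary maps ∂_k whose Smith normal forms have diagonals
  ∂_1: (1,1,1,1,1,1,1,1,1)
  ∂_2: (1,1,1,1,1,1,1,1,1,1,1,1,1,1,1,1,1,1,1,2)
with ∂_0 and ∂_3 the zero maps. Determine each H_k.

H_0: b_0 = 10 − 0 − 9 = 1; torsion from ∂_1 factors > 1: none. So H_0 ≅ Z.
H_1: b_1 = 30 − 9 − 20 = 1; torsion from ∂_2 factors > 1: [2]. So H_1 ≅ Z ⊕ Z/2.
H_2: b_2 = 20 − 20 − 0 = 0; torsion from ∂_3 factors > 1: none. So H_2 ≅ 0.

H_0 ≅ Z,  H_1 ≅ Z ⊕ Z/2,  H_2 = 0.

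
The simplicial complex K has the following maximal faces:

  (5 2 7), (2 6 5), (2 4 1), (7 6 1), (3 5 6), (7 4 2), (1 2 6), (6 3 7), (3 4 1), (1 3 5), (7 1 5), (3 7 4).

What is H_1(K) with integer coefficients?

H_1 = Z/2.

K has 7 vertices, 18 edges, 12 triangles.
rank ∂_1 = 6, rank ∂_2 = 12 ⇒ b_1 = 18 − 6 − 12 = 0; ∂_2 has invariant factor(s) [2] giving torsion. So H_1 = Z/2.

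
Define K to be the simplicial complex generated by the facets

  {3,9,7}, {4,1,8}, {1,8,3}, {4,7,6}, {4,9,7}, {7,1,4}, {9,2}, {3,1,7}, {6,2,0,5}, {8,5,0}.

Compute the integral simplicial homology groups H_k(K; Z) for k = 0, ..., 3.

H_0 = Z,  H_1 = Z^2,  H_2 = 0,  H_3 = 0.

Order the vertices as 0 < 1 < 2 < 3 < 4 < 5 < 6 < 7 < 8 < 9. Listing each simplex with vertices in this order, K has dimension 3 with simplices:

  0-simplices (10): [0], [1], [2], [3], [4], [5], [6], [7], [8], [9]
  1-simplices (22): [0,2], [0,5], [0,6], [0,8], [1,3], [1,4], [1,7], [1,8], [2,5], [2,6], [2,9], [3,7], [3,8], [3,9], [4,6], [4,7], [4,8], [4,9], [5,6], [5,8], [6,7], [7,9]
  2-simplices (12): [0,2,5], [0,2,6], [0,5,6], [0,5,8], [1,3,7], [1,3,8], [1,4,7], [1,4,8], [2,5,6], [3,7,9], [4,6,7], [4,7,9]
  3-simplices (1): [0,2,5,6]

Hence C_0 ≅ Z^10, C_1 ≅ Z^22, C_2 ≅ Z^12, C_3 ≅ Z^1.

Boundary ∂_1: C_1 → C_0 maps an edge to its endpoints' difference, ∂[p,q] = q − p.
The resulting 10×22 matrix has rank 9, and its Smith normal form has invariant factors (1,1,1,1,1,1,1,1,1).

∂_2: C_2 → C_1 sends each 2-simplex [p,q,r] to [q,r] − [p,r] + [p,q]. For instance
  ∂[4,7,9] = [7,9] − [4,9] + [4,7],
  ∂[0,5,6] = [5,6] − [0,6] + [0,5].
The 22×12 boundary matrix has rank 11 and Smith normal form diag(1,1,1,1,1,1,1,1,1,1,1).

Boundary ∂_3: C_3 → C_2 sends each 3-simplex σ to the alternating sum Σ_i (−1)^i (σ with its i-th vertex removed). For instance
  ∂[0,2,5,6] = [2,5,6] − [0,5,6] + [0,2,6] − [0,2,5].
As a 12×1 matrix over Z this has rank 1, with invariant factors (1).

From H_k ≅ ker(∂_k) / im(∂_{k+1}) we obtain:

  H_0: rank C_0 − rank ∂_1 = 10 − 9 = 1, and the invariant factors of ∂_1 are all 1, so H_0 = Z.
  H_1: rank ker ∂_1 − rank ∂_2 = (22 − 9) − 11 = 2, and the invariant factors of ∂_2 are all 1, so H_1 = Z^2.
  H_2: rank ker ∂_2 − rank ∂_3 = (12 − 11) − 1 = 0, and the invariant factors of ∂_3 are all 1, so H_2 = 0.
  H_3: rank ker ∂_3 − rank ∂_4 = (1 − 1) − 0 = 0, and there is no ∂_4, so H_3 = 0.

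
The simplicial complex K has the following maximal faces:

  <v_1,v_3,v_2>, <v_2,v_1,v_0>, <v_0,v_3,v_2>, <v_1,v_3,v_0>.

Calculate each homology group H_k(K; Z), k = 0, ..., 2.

H_0 ≅ Z,  H_1 = 0,  H_2 ≅ Z.

Order the vertices as v_0 < v_1 < v_2 < v_3. Listing each simplex with vertices in this order, K has dimension 2 with simplices:

  0-simplices (4): [v_0], [v_1], [v_2], [v_3]
  1-simplices (6): [v_0,v_1], [v_0,v_2], [v_0,v_3], [v_1,v_2], [v_1,v_3], [v_2,v_3]
  2-simplices (4): [v_0,v_1,v_2], [v_0,v_1,v_3], [v_0,v_2,v_3], [v_1,v_2,v_3]

giving chain groups C_0 ≅ Z^4, C_1 ≅ Z^6, C_2 ≅ Z^4.

The boundary map ∂_1: C_1 → C_0 is given by ∂[p,q] = [q] − [p]. For instance
  ∂[v_1,v_2] = [v_2] − [v_1].
The resulting 4×6 matrix has rank 3, and its Smith normal form has invariant factors (1,1,1).

∂_2: C_2 → C_1 acts by ∂[p,q,r] = [q,r] − [p,r] + [p,q]. For instance
  ∂[v_0,v_2,v_3] = [v_2,v_3] − [v_0,v_3] + [v_0,v_2],
  ∂[v_0,v_1,v_2] = [v_1,v_2] − [v_0,v_2] + [v_0,v_1].
This gives a 6×4 integer matrix of rank 3; reducing to Smith normal form yields diagonal entries (1,1,1).

From H_k ≅ ker(∂_k) / im(∂_{k+1}) we obtain:

  H_0: rank C_0 − rank ∂_1 = 4 − 3 = 1, and the invariant factors of ∂_1 are all 1, so H_0 ≅ Z.
  H_1: rank ker ∂_1 − rank ∂_2 = (6 − 3) − 3 = 0, and the invariant factors of ∂_2 are all 1, so H_1 ≅ 0.
  H_2: rank ker ∂_2 − rank ∂_3 = (4 − 3) − 0 = 1, and there is no ∂_3, so H_2 ≅ Z.

As a check, the Euler characteristic is 4 − 6 + 4 = 2, which agrees with 1 − 0 + 1 = 2.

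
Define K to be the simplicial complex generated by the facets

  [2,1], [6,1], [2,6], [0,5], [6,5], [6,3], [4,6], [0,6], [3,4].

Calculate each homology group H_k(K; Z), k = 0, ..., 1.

Fix the vertex order 0 < 1 < 2 < 3 < 4 < 5 < 6 and write every simplex with vertices in increasing order. Then dim K = 1 and the simplices of K are:

  0-simplices (7): [0], [1], [2], [3], [4], [5], [6]
  1-simplices (9): [0,5], [0,6], [1,2], [1,6], [2,6], [3,4], [3,6], [4,6], [5,6]

giving chain groups C_0 ≅ Z^7, C_1 ≅ Z^9.

The boundary map ∂_1: C_1 → C_0 sends each edge [p,q] (with p < q) to q − p.
This gives a 7×9 integer matrix of rank 6; reducing to Smith normal form yields diagonal entries (1,1,1,1,1,1).

Reading off H_k = ker ∂_k / im ∂_{k+1}:

  H_0: rank C_0 − rank ∂_1 = 7 − 6 = 1, and the invariant factors of ∂_1 are all 1, so H_0 = Z.
  H_1: rank ker ∂_1 − rank ∂_2 = (9 − 6) − 0 = 3, and there is no ∂_2, so H_1 = Z^3.

H_0 ≅ Z,  H_1 ≅ Z^3.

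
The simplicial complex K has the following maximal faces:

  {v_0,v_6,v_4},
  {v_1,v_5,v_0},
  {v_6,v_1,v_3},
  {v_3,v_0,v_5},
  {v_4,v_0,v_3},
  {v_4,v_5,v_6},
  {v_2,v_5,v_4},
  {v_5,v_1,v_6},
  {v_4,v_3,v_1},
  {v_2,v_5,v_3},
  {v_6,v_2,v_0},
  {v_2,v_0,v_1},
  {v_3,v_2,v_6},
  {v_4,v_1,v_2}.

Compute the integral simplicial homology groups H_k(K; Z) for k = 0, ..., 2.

H_0 ≅ Z,  H_1 ≅ Z^2,  H_2 ≅ Z.

Take the total order v_0 < v_1 < v_2 < v_3 < v_4 < v_5 < v_6 on the vertex set. Then K (dimension 2) consists of the simplices:

  0-simplices (7): [v_0], [v_1], [v_2], [v_3], [v_4], [v_5], [v_6]
  1-simplices (21): (21 of them)
  2-simplices (14): (14 of them)

so the chain groups are C_0 ≅ Z^7, C_1 ≅ Z^21, C_2 ≅ Z^14.

The boundary map ∂_1: C_1 → C_0 maps an edge to its endpoints' difference, ∂[p,q] = q − p.
The resulting 7×21 matrix has rank 6, and its Smith normal form has invariant factors (1,1,1,1,1,1).

The boundary map ∂_2: C_2 → C_1 sends each 2-simplex [p,q,r] to [q,r] − [p,r] + [p,q]. For instance
  ∂[v_1,v_5,v_6] = [v_5,v_6] − [v_1,v_6] + [v_1,v_5],
  ∂[v_0,v_1,v_2] = [v_1,v_2] − [v_0,v_2] + [v_0,v_1].
The resulting 21×14 matrix has rank 13, and its Smith normal form has invariant factors (1,1,1,1,1,1,1,1,1,1,1,1,1).

Computing H_k = (kernel of ∂_k) / (image of ∂_{k+1}):

  H_0: rank C_0 − rank ∂_1 = 7 − 6 = 1, and the invariant factors of ∂_1 are all 1, so H_0 = Z.
  H_1: rank ker ∂_1 − rank ∂_2 = (21 − 6) − 13 = 2, and the invariant factors of ∂_2 are all 1, so H_1 = Z^2.
  H_2: rank ker ∂_2 − rank ∂_3 = (14 − 13) − 0 = 1, and there is no ∂_3, so H_2 = Z.

As a check, the Euler characteristic is 7 − 21 + 14 = 0, which agrees with 1 − 2 + 1 = 0.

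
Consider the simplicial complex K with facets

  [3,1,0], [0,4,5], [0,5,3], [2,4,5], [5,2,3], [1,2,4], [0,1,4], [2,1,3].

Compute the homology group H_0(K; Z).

We work with the vertex ordering 0 < 1 < 2 < 3 < 4 < 5. The simplices of K, each written with vertices in increasing order, are:

  0-simplices (6): [0], [1], [2], [3], [4], [5]
  1-simplices (12): [0,1], [0,3], [0,4], [0,5], [1,2], [1,3], [1,4], [2,3], [2,4], [2,5], [3,5], [4,5]
  2-simplices (8): [0,1,3], [0,1,4], [0,3,5], [0,4,5], [1,2,3], [1,2,4], [2,3,5], [2,4,5]

Hence C_0 ≅ Z^6, C_1 ≅ Z^12, C_2 ≅ Z^8.

Boundary ∂_1: C_1 → C_0 maps an edge to its endpoints' difference, ∂[p,q] = q − p. For instance
  ∂[2,3] = [3] − [2].
As a 6×12 matrix over Z this has rank 5, with invariant factors (1,1,1,1,1).

The boundary map ∂_2: C_2 → C_1 maps a triangle to the signed sum of its edges. For instance
  ∂[2,3,5] = [3,5] − [2,5] + [2,3],
  ∂[1,2,3] = [2,3] − [1,3] + [1,2].
This gives a 12×8 integer matrix of rank 7; reducing to Smith normal form yields diagonal entries (1,1,1,1,1,1,1).

Reading off H_k = ker ∂_k / im ∂_{k+1}:

  H_0: rank C_0 − rank ∂_1 = 6 − 5 = 1, and the invariant factors of ∂_1 are all 1, so H_0 = Z.

H_0 = Z.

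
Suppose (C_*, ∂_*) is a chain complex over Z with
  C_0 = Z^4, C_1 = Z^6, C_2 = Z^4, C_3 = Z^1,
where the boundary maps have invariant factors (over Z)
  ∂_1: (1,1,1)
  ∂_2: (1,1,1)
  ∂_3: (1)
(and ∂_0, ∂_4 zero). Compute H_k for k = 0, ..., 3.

H_0: b_0 = 4 − 0 − 3 = 1; torsion from ∂_1 factors > 1: none. So H_0 ≅ Z.
H_1: b_1 = 6 − 3 − 3 = 0; torsion from ∂_2 factors > 1: none. So H_1 ≅ 0.
H_2: b_2 = 4 − 3 − 1 = 0; torsion from ∂_3 factors > 1: none. So H_2 ≅ 0.
H_3: b_3 = 1 − 1 − 0 = 0; torsion from ∂_4 factors > 1: none. So H_3 ≅ 0.

H_0 ≅ Z,  H_1 = 0,  H_2 = 0,  H_3 = 0.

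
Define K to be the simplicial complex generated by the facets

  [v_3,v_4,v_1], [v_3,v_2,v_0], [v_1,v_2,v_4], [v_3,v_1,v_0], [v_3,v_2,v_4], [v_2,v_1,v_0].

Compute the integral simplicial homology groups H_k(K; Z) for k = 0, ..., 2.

Order the vertices as v_0 < v_1 < v_2 < v_3 < v_4. Listing each simplex with vertices in this order, K has dimension 2 with simplices:

  0-simplices (5): [v_0], [v_1], [v_2], [v_3], [v_4]
  1-simplices (9): [v_0,v_1], [v_0,v_2], [v_0,v_3], [v_1,v_2], [v_1,v_3], [v_1,v_4], [v_2,v_3], [v_2,v_4], [v_3,v_4]
  2-simplices (6): [v_0,v_1,v_2], [v_0,v_1,v_3], [v_0,v_2,v_3], [v_1,v_2,v_4], [v_1,v_3,v_4], [v_2,v_3,v_4]

giving chain groups C_0 ≅ Z^5, C_1 ≅ Z^9, C_2 ≅ Z^6.

The boundary map ∂_1: C_1 → C_0 sends each edge [p,q] (with p < q) to q − p.
The resulting 5×9 matrix has rank 4, and its Smith normal form has invariant factors (1,1,1,1).

The boundary map ∂_2: C_2 → C_1 acts by ∂[p,q,r] = [q,r] − [p,r] + [p,q]. For instance
  ∂[v_2,v_3,v_4] = [v_3,v_4] − [v_2,v_4] + [v_2,v_3],
  ∂[v_0,v_1,v_2] = [v_1,v_2] − [v_0,v_2] + [v_0,v_1].
This gives a 9×6 integer matrix of rank 5; reducing to Smith normal form yields diagonal entries (1,1,1,1,1).

Computing H_k = (kernel of ∂_k) / (image of ∂_{k+1}):

  H_0: rank C_0 − rank ∂_1 = 5 − 4 = 1, and the invariant factors of ∂_1 are all 1, so H_0 = Z.
  H_1: rank ker ∂_1 − rank ∂_2 = (9 − 4) − 5 = 0, and the invariant factors of ∂_2 are all 1, so H_1 = 0.
  H_2: rank ker ∂_2 − rank ∂_3 = (6 − 5) − 0 = 1, and there is no ∂_3, so H_2 = Z.

As a check, the Euler characteristic is 5 − 9 + 6 = 2, which agrees with 1 − 0 + 1 = 2.

H_0 = Z,  H_1 = 0,  H_2 = Z.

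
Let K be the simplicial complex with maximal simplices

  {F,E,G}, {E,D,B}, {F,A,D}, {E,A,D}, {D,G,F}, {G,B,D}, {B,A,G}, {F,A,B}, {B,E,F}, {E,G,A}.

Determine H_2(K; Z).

Fix the vertex order A < B < D < E < F < G and write every simplex with vertices in increasing order. Then dim K = 2 and the simplices of K are:

  0-simplices (6): A, B, D, E, F, G
  1-simplices (15): AB, AD, AE, AF, AG, BD, BE, BF, BG, DE, DF, DG, EF, EG, FG
  2-simplices (10): ABF, ABG, ADE, ADF, AEG, BDE, BDG, BEF, DFG, EFG

giving chain groups C_0 ≅ Z^6, C_1 ≅ Z^15, C_2 ≅ Z^10.

∂_1: C_1 → C_0 is given by ∂[p,q] = [q] − [p]. For instance
  ∂BE = E − B.
As a 6×15 matrix over Z this has rank 5, with invariant factors (1,1,1,1,1).

∂_2: C_2 → C_1 sends each 2-simplex [p,q,r] to [q,r] − [p,r] + [p,q]. For instance
  ∂DFG = FG − DG + DF,
  ∂BDE = DE − BE + BD.
The 15×10 boundary matrix has rank 10 and Smith normal form diag(1,1,1,1,1,1,1,1,1,2).

Reading off H_k = ker ∂_k / im ∂_{k+1}:

  H_2: rank ker ∂_2 − rank ∂_3 = (10 − 10) − 0 = 0, and there is no ∂_3, so H_2 = 0.

H_2 ≅ 0.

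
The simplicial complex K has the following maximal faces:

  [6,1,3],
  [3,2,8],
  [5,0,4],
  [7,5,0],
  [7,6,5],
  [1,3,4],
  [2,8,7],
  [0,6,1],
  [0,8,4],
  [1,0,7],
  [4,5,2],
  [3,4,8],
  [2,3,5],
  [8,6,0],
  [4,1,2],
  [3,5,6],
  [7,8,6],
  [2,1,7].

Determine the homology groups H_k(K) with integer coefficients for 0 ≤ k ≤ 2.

H_0 = Z,  H_1 = Z × Z/2,  H_2 = 0.

Fix the vertex order 0 < 1 < 2 < 3 < 4 < 5 < 6 < 7 < 8 and write every simplex with vertices in increasing order. Then dim K = 2 and the simplices of K are:

  0-simplices (9): [0], [1], [2], [3], [4], [5], [6], [7], [8]
  1-simplices (27): (27 of them)
  2-simplices (18): [0,1,6], [0,1,7], [0,4,5], [0,4,8], [0,5,7], [0,6,8], [1,2,4], [1,2,7], [1,3,4], [1,3,6], [2,3,5], [2,3,8], [2,4,5], [2,7,8], [3,4,8], [3,5,6], [5,6,7], [6,7,8]

giving chain groups C_0 ≅ Z^9, C_1 ≅ Z^27, C_2 ≅ Z^18.

The boundary map ∂_1: C_1 → C_0 is given by ∂[p,q] = [q] − [p].
As a 9×27 matrix over Z this has rank 8, with invariant factors (1,1,1,1,1,1,1,1).

Boundary ∂_2: C_2 → C_1 acts by ∂[p,q,r] = [q,r] − [p,r] + [p,q]. For instance
  ∂[1,2,7] = [2,7] − [1,7] + [1,2],
  ∂[0,4,5] = [4,5] − [0,5] + [0,4].
The 27×18 boundary matrix has rank 18 and Smith normal form diag(1,1,1,1,1,1,1,1,1,1,1,1,1,1,1,1,1,2).

Now H_k = ker ∂_k / im ∂_{k+1}, so:

  H_0: rank C_0 − rank ∂_1 = 9 − 8 = 1, and the invariant factors of ∂_1 are all 1, so H_0 = Z.
  H_1: rank ker ∂_1 − rank ∂_2 = (27 − 8) − 18 = 1, and ∂_2 has invariant factor 2 > 1, so H_1 = Z × Z/2.
  H_2: rank ker ∂_2 − rank ∂_3 = (18 − 18) − 0 = 0, and there is no ∂_3, so H_2 = 0.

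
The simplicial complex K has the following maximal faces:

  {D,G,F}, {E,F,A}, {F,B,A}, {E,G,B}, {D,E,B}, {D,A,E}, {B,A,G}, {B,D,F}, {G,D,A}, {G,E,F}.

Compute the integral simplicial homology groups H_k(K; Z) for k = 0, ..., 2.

Fix the vertex order A < B < D < E < F < G and write every simplex with vertices in increasing order. Then dim K = 2 and the simplices of K are:

  0-simplices (6): A, B, D, E, F, G
  1-simplices (15): AB, AD, AE, AF, AG, BD, BE, BF, BG, DE, DF, DG, EF, EG, FG
  2-simplices (10): ABF, ABG, ADE, ADG, AEF, BDE, BDF, BEG, DFG, EFG

Hence C_0 ≅ Z^6, C_1 ≅ Z^15, C_2 ≅ Z^10.

Boundary ∂_1: C_1 → C_0 maps an edge to its endpoints' difference, ∂[p,q] = q − p. For instance
  ∂DF = F − D.
This gives a 6×15 integer matrix of rank 5; reducing to Smith normal form yields diagonal entries (1,1,1,1,1).

Boundary ∂_2: C_2 → C_1 sends each 2-simplex [p,q,r] to [q,r] − [p,r] + [p,q]. For instance
  ∂BDF = DF − BF + BD,
  ∂AEF = EF − AF + AE.
The 15×10 boundary matrix has rank 10 and Smith normal form diag(1,1,1,1,1,1,1,1,1,2).

Reading off H_k = ker ∂_k / im ∂_{k+1}:

  H_0: rank C_0 − rank ∂_1 = 6 − 5 = 1, and the invariant factors of ∂_1 are all 1, so H_0 ≅ Z.
  H_1: rank ker ∂_1 − rank ∂_2 = (15 − 5) − 10 = 0, and ∂_2 has invariant factor 2 > 1, so H_1 ≅ Z/2.
  H_2: rank ker ∂_2 − rank ∂_3 = (10 − 10) − 0 = 0, and there is no ∂_3, so H_2 ≅ 0.

As a check, the Euler characteristic is 6 − 15 + 10 = 1, which agrees with 1 − 0 + 0 = 1.

H_0 = Z,  H_1 = Z/2,  H_2 = 0.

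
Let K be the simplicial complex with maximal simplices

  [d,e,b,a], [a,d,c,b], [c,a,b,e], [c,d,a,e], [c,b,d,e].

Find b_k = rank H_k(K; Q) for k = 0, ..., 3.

b_0 = 1, b_1 = 0, b_2 = 0, b_3 = 1.

K has 5 vertices, 10 edges, 10 triangles, 5 3-simplices.
rank ∂_0 = 0, rank ∂_1 = 4 ⇒ b_0 = 5 − 0 − 4 = 1; all invariant factors of ∂_1 are 1 so no torsion. So H_0 = Z.
rank ∂_1 = 4, rank ∂_2 = 6 ⇒ b_1 = 10 − 4 − 6 = 0; all invariant factors of ∂_2 are 1 so no torsion. So H_1 = 0.
rank ∂_2 = 6, rank ∂_3 = 4 ⇒ b_2 = 10 − 6 − 4 = 0; all invariant factors of ∂_3 are 1 so no torsion. So H_2 = 0.
rank ∂_3 = 4, rank ∂_4 = 0 ⇒ b_3 = 5 − 4 − 0 = 1. So H_3 = Z.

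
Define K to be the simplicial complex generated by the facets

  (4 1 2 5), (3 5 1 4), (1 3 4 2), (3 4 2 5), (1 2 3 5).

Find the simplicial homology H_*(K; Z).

H_0 ≅ Z,  H_1 = 0,  H_2 = 0,  H_3 ≅ Z.

Take the total order 1 < 2 < 3 < 4 < 5 on the vertex set. Then K (dimension 3) consists of the simplices:

  0-simplices (5): [1], [2], [3], [4], [5]
  1-simplices (10): [1,2], [1,3], [1,4], [1,5], [2,3], [2,4], [2,5], [3,4], [3,5], [4,5]
  2-simplices (10): [1,2,3], [1,2,4], [1,2,5], [1,3,4], [1,3,5], [1,4,5], [2,3,4], [2,3,5], [2,4,5], [3,4,5]
  3-simplices (5): [1,2,3,4], [1,2,3,5], [1,2,4,5], [1,3,4,5], [2,3,4,5]

so the chain groups are C_0 ≅ Z^5, C_1 ≅ Z^10, C_2 ≅ Z^10, C_3 ≅ Z^5.

The boundary map ∂_1: C_1 → C_0 maps an edge to its endpoints' difference, ∂[p,q] = q − p. For instance
  ∂[1,4] = [4] − [1].
As a 5×10 matrix over Z this has rank 4, with invariant factors (1,1,1,1).

∂_2: C_2 → C_1 maps a triangle to the signed sum of its edges. For instance
  ∂[1,2,4] = [2,4] − [1,4] + [1,2],
  ∂[2,3,5] = [3,5] − [2,5] + [2,3].
The 10×10 boundary matrix has rank 6 and Smith normal form diag(1,1,1,1,1,1).

Boundary ∂_3: C_3 → C_2 sends each 3-simplex σ to the alternating sum Σ_i (−1)^i (σ with its i-th vertex removed). For instance
  ∂[1,2,3,4] = [2,3,4] − [1,3,4] + [1,2,4] − [1,2,3],
  ∂[2,3,4,5] = [3,4,5] − [2,4,5] + [2,3,5] − [2,3,4].
As a 10×5 matrix over Z this has rank 4, with invariant factors (1,1,1,1).

From H_k ≅ ker(∂_k) / im(∂_{k+1}) we obtain:

  H_0: rank C_0 − rank ∂_1 = 5 − 4 = 1, and the invariant factors of ∂_1 are all 1, so H_0 = Z.
  H_1: rank ker ∂_1 − rank ∂_2 = (10 − 4) − 6 = 0, and the invariant factors of ∂_2 are all 1, so H_1 = 0.
  H_2: rank ker ∂_2 − rank ∂_3 = (10 − 6) − 4 = 0, and the invariant factors of ∂_3 are all 1, so H_2 = 0.
  H_3: rank ker ∂_3 − rank ∂_4 = (5 − 4) − 0 = 1, and there is no ∂_4, so H_3 = Z.

As a check, the Euler characteristic is 5 − 10 + 10 − 5 = 0, which agrees with 1 − 0 + 0 − 1 = 0.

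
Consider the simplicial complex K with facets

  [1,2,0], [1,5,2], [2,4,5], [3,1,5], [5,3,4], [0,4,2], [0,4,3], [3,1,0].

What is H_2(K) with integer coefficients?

Order the vertices as 0 < 1 < 2 < 3 < 4 < 5. Listing each simplex with vertices in this order, K has dimension 2 with simplices:

  0-simplices (6): [0], [1], [2], [3], [4], [5]
  1-simplices (12): [0,1], [0,2], [0,3], [0,4], [1,2], [1,3], [1,5], [2,4], [2,5], [3,4], [3,5], [4,5]
  2-simplices (8): [0,1,2], [0,1,3], [0,2,4], [0,3,4], [1,2,5], [1,3,5], [2,4,5], [3,4,5]

giving chain groups C_0 ≅ Z^6, C_1 ≅ Z^12, C_2 ≅ Z^8.

∂_1: C_1 → C_0 maps an edge to its endpoints' difference, ∂[p,q] = q − p. For instance
  ∂[1,2] = [2] − [1].
The 6×12 boundary matrix has rank 5 and Smith normal form diag(1,1,1,1,1).

The boundary map ∂_2: C_2 → C_1 acts by ∂[p,q,r] = [q,r] − [p,r] + [p,q]. For instance
  ∂[0,3,4] = [3,4] − [0,4] + [0,3],
  ∂[0,1,2] = [1,2] − [0,2] + [0,1].
As a 12×8 matrix over Z this has rank 7, with invariant factors (1,1,1,1,1,1,1).

Computing H_k = (kernel of ∂_k) / (image of ∂_{k+1}):

  H_2: rank ker ∂_2 − rank ∂_3 = (8 − 7) − 0 = 1, and there is no ∂_3, so H_2 ≅ Z.

H_2 = Z.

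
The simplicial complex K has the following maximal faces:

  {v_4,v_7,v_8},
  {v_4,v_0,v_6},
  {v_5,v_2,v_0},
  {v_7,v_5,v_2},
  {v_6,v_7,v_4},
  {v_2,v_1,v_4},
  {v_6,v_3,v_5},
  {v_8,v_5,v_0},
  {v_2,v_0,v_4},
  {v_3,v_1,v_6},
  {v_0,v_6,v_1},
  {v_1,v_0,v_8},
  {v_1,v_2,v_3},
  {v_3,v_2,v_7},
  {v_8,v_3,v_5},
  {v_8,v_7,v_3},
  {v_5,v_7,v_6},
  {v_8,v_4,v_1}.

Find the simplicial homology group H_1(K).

H_1 ≅ Z ⊕ Z/2Z.

K has 9 vertices, 27 edges, 18 triangles.
rank ∂_1 = 8, rank ∂_2 = 18 ⇒ b_1 = 27 − 8 − 18 = 1; ∂_2 has invariant factor(s) [2] giving torsion. So H_1 ≅ Z ⊕ Z/2Z.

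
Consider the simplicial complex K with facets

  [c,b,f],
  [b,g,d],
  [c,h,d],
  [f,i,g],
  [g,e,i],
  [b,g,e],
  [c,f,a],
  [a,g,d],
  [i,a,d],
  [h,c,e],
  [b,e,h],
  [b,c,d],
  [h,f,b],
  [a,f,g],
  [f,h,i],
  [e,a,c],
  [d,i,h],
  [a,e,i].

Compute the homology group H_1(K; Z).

H_1 ≅ Z ⊕ Z_2.

Fix the vertex order a < b < c < d < e < f < g < h < i and write every simplex with vertices in increasing order. Then dim K = 2 and the simplices of K are:

  0-simplices (9): a, b, c, d, e, f, g, h, i
  1-simplices (27): ac, ad, ae, af, ag, ai, bc, bd, be, bf, bg, bh, cd, ce, cf, ch, dg, dh, di, eg, eh, ei, fg, fh, fi, gi, hi
  2-simplices (18): ace, acf, adg, adi, aei, afg, bcd, bcf, bdg, beg, beh, bfh, cdh, ceh, dhi, egi, fgi, fhi

giving chain groups C_0 ≅ Z^9, C_1 ≅ Z^27, C_2 ≅ Z^18.

∂_1: C_1 → C_0 maps an edge to its endpoints' difference, ∂[p,q] = q − p. For instance
  ∂cd = d − c.
As a 9×27 matrix over Z this has rank 8, with invariant factors (1,1,1,1,1,1,1,1).

Boundary ∂_2: C_2 → C_1 acts by ∂[p,q,r] = [q,r] − [p,r] + [p,q]. For instance
  ∂beg = eg − bg + be,
  ∂cdh = dh − ch + cd.
This gives a 27×18 integer matrix of rank 18; reducing to Smith normal form yields diagonal entries (1,1,1,1,1,1,1,1,1,1,1,1,1,1,1,1,1,2).

Reading off H_k = ker ∂_k / im ∂_{k+1}:

  H_1: rank ker ∂_1 − rank ∂_2 = (27 − 8) − 18 = 1, and ∂_2 has invariant factor 2 > 1, so H_1 = Z ⊕ Z_2.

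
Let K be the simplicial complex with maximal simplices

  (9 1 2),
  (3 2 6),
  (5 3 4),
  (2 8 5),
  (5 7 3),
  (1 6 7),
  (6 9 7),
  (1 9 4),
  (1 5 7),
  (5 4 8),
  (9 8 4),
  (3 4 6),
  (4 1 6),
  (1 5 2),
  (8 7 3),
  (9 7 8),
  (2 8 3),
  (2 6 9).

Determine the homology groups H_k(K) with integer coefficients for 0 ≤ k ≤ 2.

H_0 = Z,  H_1 = Z ⊕ Z/2,  H_2 = 0.

Take the total order 1 < 2 < 3 < 4 < 5 < 6 < 7 < 8 < 9 on the vertex set. Then K (dimension 2) consists of the simplices:

  0-simplices (9): [1], [2], [3], [4], [5], [6], [7], [8], [9]
  1-simplices (27): (27 of them)
  2-simplices (18): [1,2,5], [1,2,9], [1,4,6], [1,4,9], [1,5,7], [1,6,7], [2,3,6], [2,3,8], [2,5,8], [2,6,9], [3,4,5], [3,4,6], [3,5,7], [3,7,8], [4,5,8], [4,8,9], [6,7,9], [7,8,9]

giving chain groups C_0 ≅ Z^9, C_1 ≅ Z^27, C_2 ≅ Z^18.

∂_1: C_1 → C_0 sends each edge [p,q] (with p < q) to q − p.
As a 9×27 matrix over Z this has rank 8, with invariant factors (1,1,1,1,1,1,1,1).

Boundary ∂_2: C_2 → C_1 acts by ∂[p,q,r] = [q,r] − [p,r] + [p,q]. For instance
  ∂[3,7,8] = [7,8] − [3,8] + [3,7],
  ∂[1,5,7] = [5,7] − [1,7] + [1,5].
The 27×18 boundary matrix has rank 18 and Smith normal form diag(1,1,1,1,1,1,1,1,1,1,1,1,1,1,1,1,1,2).

Now H_k = ker ∂_k / im ∂_{k+1}, so:

  H_0: rank C_0 − rank ∂_1 = 9 − 8 = 1, and the invariant factors of ∂_1 are all 1, so H_0 ≅ Z.
  H_1: rank ker ∂_1 − rank ∂_2 = (27 − 8) − 18 = 1, and ∂_2 has invariant factor 2 > 1, so H_1 ≅ Z ⊕ Z/2.
  H_2: rank ker ∂_2 − rank ∂_3 = (18 − 18) − 0 = 0, and there is no ∂_3, so H_2 ≅ 0.

As a check, the Euler characteristic is 9 − 27 + 18 = 0, which agrees with 1 − 1 + 0 = 0.
(K is a triangulation of the Klein bottle.)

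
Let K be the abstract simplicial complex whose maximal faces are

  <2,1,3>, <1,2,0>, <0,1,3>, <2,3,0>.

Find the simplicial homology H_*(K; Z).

H_0 ≅ Z,  H_1 = 0,  H_2 ≅ Z.

We work with the vertex ordering 0 < 1 < 2 < 3. The simplices of K, each written with vertices in increasing order, are:

  0-simplices (4): [0], [1], [2], [3]
  1-simplices (6): [0,1], [0,2], [0,3], [1,2], [1,3], [2,3]
  2-simplices (4): [0,1,2], [0,1,3], [0,2,3], [1,2,3]

giving chain groups C_0 ≅ Z^4, C_1 ≅ Z^6, C_2 ≅ Z^4.

∂_1: C_1 → C_0 sends each edge [p,q] (with p < q) to q − p. For instance
  ∂[1,3] = [3] − [1].
The resulting 4×6 matrix has rank 3, and its Smith normal form has invariant factors (1,1,1).

The boundary map ∂_2: C_2 → C_1 maps a triangle to the signed sum of its edges. For instance
  ∂[0,1,2] = [1,2] − [0,2] + [0,1],
  ∂[1,2,3] = [2,3] − [1,3] + [1,2].
The 6×4 boundary matrix has rank 3 and Smith normal form diag(1,1,1).

Now H_k = ker ∂_k / im ∂_{k+1}, so:

  H_0: rank C_0 − rank ∂_1 = 4 − 3 = 1, and the invariant factors of ∂_1 are all 1, so H_0 ≅ Z.
  H_1: rank ker ∂_1 − rank ∂_2 = (6 − 3) − 3 = 0, and the invariant factors of ∂_2 are all 1, so H_1 ≅ 0.
  H_2: rank ker ∂_2 − rank ∂_3 = (4 − 3) − 0 = 1, and there is no ∂_3, so H_2 ≅ Z.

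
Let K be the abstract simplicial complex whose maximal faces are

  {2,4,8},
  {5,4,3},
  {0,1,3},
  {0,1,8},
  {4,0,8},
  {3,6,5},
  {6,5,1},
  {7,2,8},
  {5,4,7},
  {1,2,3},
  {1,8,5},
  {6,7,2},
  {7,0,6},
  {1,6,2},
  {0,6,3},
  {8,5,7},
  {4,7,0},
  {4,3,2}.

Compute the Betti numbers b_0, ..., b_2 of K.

Take the total order 0 < 1 < 2 < 3 < 4 < 5 < 6 < 7 < 8 on the vertex set. Then K (dimension 2) consists of the simplices:

  0-simplices (9): [0], [1], [2], [3], [4], [5], [6], [7], [8]
  1-simplices (27): (27 of them)
  2-simplices (18): [0,1,3], [0,1,8], [0,3,6], [0,4,7], [0,4,8], [0,6,7], [1,2,3], [1,2,6], [1,5,6], [1,5,8], [2,3,4], [2,4,8], [2,6,7], [2,7,8], [3,4,5], [3,5,6], [4,5,7], [5,7,8]

Hence C_0 ≅ Z^9, C_1 ≅ Z^27, C_2 ≅ Z^18.

Boundary ∂_1: C_1 → C_0 sends each edge [p,q] (with p < q) to q − p.
As a 9×27 matrix over Z this has rank 8, with invariant factors (1,1,1,1,1,1,1,1).

Boundary ∂_2: C_2 → C_1 acts by ∂[p,q,r] = [q,r] − [p,r] + [p,q]. For instance
  ∂[1,2,6] = [2,6] − [1,6] + [1,2],
  ∂[1,2,3] = [2,3] − [1,3] + [1,2].
The 27×18 boundary matrix has rank 18 and Smith normal form diag(1,1,1,1,1,1,1,1,1,1,1,1,1,1,1,1,1,2).

Computing H_k = (kernel of ∂_k) / (image of ∂_{k+1}):

  H_0: rank C_0 − rank ∂_1 = 9 − 8 = 1, and the invariant factors of ∂_1 are all 1, so H_0 = Z.
  H_1: rank ker ∂_1 − rank ∂_2 = (27 − 8) − 18 = 1, and ∂_2 has invariant factor 2 > 1, so H_1 = Z ⊕ Z/2.
  H_2: rank ker ∂_2 − rank ∂_3 = (18 − 18) − 0 = 0, and there is no ∂_3, so H_2 = 0.

Hence the Betti numbers are b_0 = 1, b_1 = 1, b_2 = 0.

b_0 = 1, b_1 = 1, b_2 = 0.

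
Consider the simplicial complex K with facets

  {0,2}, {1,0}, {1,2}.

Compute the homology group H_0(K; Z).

Fix the vertex order 0 < 1 < 2 and write every simplex with vertices in increasing order. Then dim K = 1 and the simplices of K are:

  0-simplices (3): [0], [1], [2]
  1-simplices (3): [0,1], [0,2], [1,2]

so the chain groups are C_0 ≅ Z^3, C_1 ≅ Z^3.

The boundary map ∂_1: C_1 → C_0 maps an edge to its endpoints' difference, ∂[p,q] = q − p.
As a 3×3 matrix over Z this has rank 2, with invariant factors (1,1).

Computing H_k = (kernel of ∂_k) / (image of ∂_{k+1}):

  H_0: rank C_0 − rank ∂_1 = 3 − 2 = 1, and the invariant factors of ∂_1 are all 1, so H_0 ≅ Z.

H_0 ≅ Z.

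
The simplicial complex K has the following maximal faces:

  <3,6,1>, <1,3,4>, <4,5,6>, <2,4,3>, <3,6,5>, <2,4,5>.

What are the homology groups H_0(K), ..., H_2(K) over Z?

Take the total order 1 < 2 < 3 < 4 < 5 < 6 on the vertex set. Then K (dimension 2) consists of the simplices:

  0-simplices (6): [1], [2], [3], [4], [5], [6]
  1-simplices (12): [1,3], [1,4], [1,6], [2,3], [2,4], [2,5], [3,4], [3,5], [3,6], [4,5], [4,6], [5,6]
  2-simplices (6): [1,3,4], [1,3,6], [2,3,4], [2,4,5], [3,5,6], [4,5,6]

giving chain groups C_0 ≅ Z^6, C_1 ≅ Z^12, C_2 ≅ Z^6.

∂_1: C_1 → C_0 sends each edge [p,q] (with p < q) to q − p. For instance
  ∂[3,4] = [4] − [3].
This gives a 6×12 integer matrix of rank 5; reducing to Smith normal form yields diagonal entries (1,1,1,1,1).

Boundary ∂_2: C_2 → C_1 sends each 2-simplex [p,q,r] to [q,r] − [p,r] + [p,q]. For instance
  ∂[1,3,6] = [3,6] − [1,6] + [1,3],
  ∂[3,5,6] = [5,6] − [3,6] + [3,5].
The resulting 12×6 matrix has rank 6, and its Smith normal form has invariant factors (1,1,1,1,1,1).

Now H_k = ker ∂_k / im ∂_{k+1}, so:

  H_0: rank C_0 − rank ∂_1 = 6 − 5 = 1, and the invariant factors of ∂_1 are all 1, so H_0 = Z.
  H_1: rank ker ∂_1 − rank ∂_2 = (12 − 5) − 6 = 1, and the invariant factors of ∂_2 are all 1, so H_1 = Z.
  H_2: rank ker ∂_2 − rank ∂_3 = (6 − 6) − 0 = 0, and there is no ∂_3, so H_2 = 0.

H_0 = Z,  H_1 = Z,  H_2 = 0.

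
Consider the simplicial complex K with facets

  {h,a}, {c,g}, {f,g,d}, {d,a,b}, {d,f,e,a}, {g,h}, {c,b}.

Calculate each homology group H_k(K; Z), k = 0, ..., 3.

Fix the vertex order a < b < c < d < e < f < g < h and write every simplex with vertices in increasing order. Then dim K = 3 and the simplices of K are:

  0-simplices (8): a, b, c, d, e, f, g, h
  1-simplices (14): ab, ad, ae, af, ah, bc, bd, cg, de, df, dg, ef, fg, gh
  2-simplices (6): abd, ade, adf, aef, def, dfg
  3-simplices (1): adef

so the chain groups are C_0 ≅ Z^8, C_1 ≅ Z^14, C_2 ≅ Z^6, C_3 ≅ Z^1.

∂_1: C_1 → C_0 maps an edge to its endpoints' difference, ∂[p,q] = q − p. For instance
  ∂af = f − a.
As a 8×14 matrix over Z this has rank 7, with invariant factors (1,1,1,1,1,1,1).

∂_2: C_2 → C_1 acts by ∂[p,q,r] = [q,r] − [p,r] + [p,q]. For instance
  ∂aef = ef − af + ae,
  ∂abd = bd − ad + ab.
The resulting 14×6 matrix has rank 5, and its Smith normal form has invariant factors (1,1,1,1,1).

∂_3: C_3 → C_2 sends each 3-simplex σ to the alternating sum Σ_i (−1)^i (σ with its i-th vertex removed). For instance
  ∂adef = def − aef + adf − ade.
The 6×1 boundary matrix has rank 1 and Smith normal form diag(1).

Reading off H_k = ker ∂_k / im ∂_{k+1}:

  H_0: rank C_0 − rank ∂_1 = 8 − 7 = 1, and the invariant factors of ∂_1 are all 1, so H_0 = Z.
  H_1: rank ker ∂_1 − rank ∂_2 = (14 − 7) − 5 = 2, and the invariant factors of ∂_2 are all 1, so H_1 = Z^2.
  H_2: rank ker ∂_2 − rank ∂_3 = (6 − 5) − 1 = 0, and the invariant factors of ∂_3 are all 1, so H_2 = 0.
  H_3: rank ker ∂_3 − rank ∂_4 = (1 − 1) − 0 = 0, and there is no ∂_4, so H_3 = 0.

H_0 = Z,  H_1 = Z^2,  H_2 = 0,  H_3 = 0.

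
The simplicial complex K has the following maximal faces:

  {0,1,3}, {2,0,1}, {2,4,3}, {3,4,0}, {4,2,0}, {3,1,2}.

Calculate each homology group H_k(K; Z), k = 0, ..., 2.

H_0 = Z,  H_1 = 0,  H_2 = Z.

K has 5 vertices, 9 edges, 6 triangles.
rank ∂_0 = 0, rank ∂_1 = 4 ⇒ b_0 = 5 − 0 − 4 = 1; all invariant factors of ∂_1 are 1 so no torsion. So H_0 ≅ Z.
rank ∂_1 = 4, rank ∂_2 = 5 ⇒ b_1 = 9 − 4 − 5 = 0; all invariant factors of ∂_2 are 1 so no torsion. So H_1 ≅ 0.
rank ∂_2 = 5, rank ∂_3 = 0 ⇒ b_2 = 6 − 5 − 0 = 1. So H_2 ≅ Z.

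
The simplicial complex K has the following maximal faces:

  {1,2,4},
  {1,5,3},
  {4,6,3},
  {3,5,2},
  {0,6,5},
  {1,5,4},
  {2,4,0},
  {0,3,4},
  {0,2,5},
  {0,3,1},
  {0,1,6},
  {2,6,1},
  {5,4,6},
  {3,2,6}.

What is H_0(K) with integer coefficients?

H_0 ≅ Z.

Fix the vertex order 0 < 1 < 2 < 3 < 4 < 5 < 6 and write every simplex with vertices in increasing order. Then dim K = 2 and the simplices of K are:

  0-simplices (7): [0], [1], [2], [3], [4], [5], [6]
  1-simplices (21): [0,1], [0,2], [0,3], [0,4], [0,5], [0,6], [1,2], [1,3], [1,4], [1,5], [1,6], [2,3], [2,4], [2,5], [2,6], [3,4], [3,5], [3,6], [4,5], [4,6], [5,6]
  2-simplices (14): [0,1,3], [0,1,6], [0,2,4], [0,2,5], [0,3,4], [0,5,6], [1,2,4], [1,2,6], [1,3,5], [1,4,5], [2,3,5], [2,3,6], [3,4,6], [4,5,6]

so the chain groups are C_0 ≅ Z^7, C_1 ≅ Z^21, C_2 ≅ Z^14.

The boundary map ∂_1: C_1 → C_0 sends each edge [p,q] (with p < q) to q − p. For instance
  ∂[1,6] = [6] − [1].
This gives a 7×21 integer matrix of rank 6; reducing to Smith normal form yields diagonal entries (1,1,1,1,1,1).

Boundary ∂_2: C_2 → C_1 acts by ∂[p,q,r] = [q,r] − [p,r] + [p,q]. For instance
  ∂[3,4,6] = [4,6] − [3,6] + [3,4],
  ∂[0,1,6] = [1,6] − [0,6] + [0,1].
The 21×14 boundary matrix has rank 13 and Smith normal form diag(1,1,1,1,1,1,1,1,1,1,1,1,1).

Computing H_k = (kernel of ∂_k) / (image of ∂_{k+1}):

  H_0: rank C_0 − rank ∂_1 = 7 − 6 = 1, and the invariant factors of ∂_1 are all 1, so H_0 = Z.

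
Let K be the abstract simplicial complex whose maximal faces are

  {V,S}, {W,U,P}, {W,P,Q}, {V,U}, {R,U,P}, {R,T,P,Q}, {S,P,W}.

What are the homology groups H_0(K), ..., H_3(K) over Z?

Take the total order P < Q < R < S < T < U < V < W on the vertex set. Then K (dimension 3) consists of the simplices:

  0-simplices (8): P, Q, R, S, T, U, V, W
  1-simplices (15): PQ, PR, PS, PT, PU, PW, QR, QT, QW, RT, RU, SV, SW, UV, UW
  2-simplices (8): PQR, PQT, PQW, PRT, PRU, PSW, PUW, QRT
  3-simplices (1): PQRT

Hence C_0 ≅ Z^8, C_1 ≅ Z^15, C_2 ≅ Z^8, C_3 ≅ Z^1.

∂_1: C_1 → C_0 sends each edge [p,q] (with p < q) to q − p. For instance
  ∂UV = V − U.
This gives a 8×15 integer matrix of rank 7; reducing to Smith normal form yields diagonal entries (1,1,1,1,1,1,1).

∂_2: C_2 → C_1 sends each 2-simplex [p,q,r] to [q,r] − [p,r] + [p,q]. For instance
  ∂PRT = RT − PT + PR,
  ∂PQR = QR − PR + PQ.
This gives a 15×8 integer matrix of rank 7; reducing to Smith normal form yields diagonal entries (1,1,1,1,1,1,1).

∂_3: C_3 → C_2 sends each 3-simplex σ to the alternating sum Σ_i (−1)^i (σ with its i-th vertex removed). For instance
  ∂PQRT = QRT − PRT + PQT − PQR.
As a 8×1 matrix over Z this has rank 1, with invariant factors (1).

From H_k ≅ ker(∂_k) / im(∂_{k+1}) we obtain:

  H_0: rank C_0 − rank ∂_1 = 8 − 7 = 1, and the invariant factors of ∂_1 are all 1, so H_0 = Z.
  H_1: rank ker ∂_1 − rank ∂_2 = (15 − 7) − 7 = 1, and the invariant factors of ∂_2 are all 1, so H_1 = Z.
  H_2: rank ker ∂_2 − rank ∂_3 = (8 − 7) − 1 = 0, and the invariant factors of ∂_3 are all 1, so H_2 = 0.
  H_3: rank ker ∂_3 − rank ∂_4 = (1 − 1) − 0 = 0, and there is no ∂_4, so H_3 = 0.

H_0 = Z,  H_1 = Z,  H_2 = 0,  H_3 = 0.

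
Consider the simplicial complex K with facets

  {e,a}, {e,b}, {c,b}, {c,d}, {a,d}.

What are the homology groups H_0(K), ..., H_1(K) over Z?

Order the vertices as a < b < c < d < e. Listing each simplex with vertices in this order, K has dimension 1 with simplices:

  0-simplices (5): a, b, c, d, e
  1-simplices (5): ad, ae, bc, be, cd

giving chain groups C_0 ≅ Z^5, C_1 ≅ Z^5.

The boundary map ∂_1: C_1 → C_0 sends each edge [p,q] (with p < q) to q − p. For instance
  ∂cd = d − c.
The 5×5 boundary matrix has rank 4 and Smith normal form diag(1,1,1,1).

Now H_k = ker ∂_k / im ∂_{k+1}, so:

  H_0: rank C_0 − rank ∂_1 = 5 − 4 = 1, and the invariant factors of ∂_1 are all 1, so H_0 = Z.
  H_1: rank ker ∂_1 − rank ∂_2 = (5 − 4) − 0 = 1, and there is no ∂_2, so H_1 = Z.

H_0 ≅ Z,  H_1 ≅ Z.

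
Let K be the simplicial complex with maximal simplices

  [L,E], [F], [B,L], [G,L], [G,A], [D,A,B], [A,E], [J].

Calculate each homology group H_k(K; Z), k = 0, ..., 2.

H_0 = Z^3,  H_1 = Z^2,  H_2 = 0.

Order the vertices as A < B < D < E < F < G < J < L. Listing each simplex with vertices in this order, K has dimension 2 with simplices:

  0-simplices (8): A, B, D, E, F, G, J, L
  1-simplices (8): AB, AD, AE, AG, BD, BL, EL, GL
  2-simplices (1): ABD

giving chain groups C_0 ≅ Z^8, C_1 ≅ Z^8, C_2 ≅ Z^1.

Boundary ∂_1: C_1 → C_0 is given by ∂[p,q] = [q] − [p]. For instance
  ∂AB = B − A.
This gives a 8×8 integer matrix of rank 5; reducing to Smith normal form yields diagonal entries (1,1,1,1,1).

The boundary map ∂_2: C_2 → C_1 acts by ∂[p,q,r] = [q,r] − [p,r] + [p,q]. For instance
  ∂ABD = BD − AD + AB.
As a 8×1 matrix over Z this has rank 1, with invariant factors (1).

Computing H_k = (kernel of ∂_k) / (image of ∂_{k+1}):

  H_0: rank C_0 − rank ∂_1 = 8 − 5 = 3, and the invariant factors of ∂_1 are all 1, so H_0 ≅ Z^3.
  H_1: rank ker ∂_1 − rank ∂_2 = (8 − 5) − 1 = 2, and the invariant factors of ∂_2 are all 1, so H_1 ≅ Z^2.
  H_2: rank ker ∂_2 − rank ∂_3 = (1 − 1) − 0 = 0, and there is no ∂_3, so H_2 ≅ 0.

As a check, the Euler characteristic is 8 − 8 + 1 = 1, which agrees with 3 − 2 + 0 = 1.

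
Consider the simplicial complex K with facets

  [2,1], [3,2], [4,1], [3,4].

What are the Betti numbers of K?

We work with the vertex ordering 1 < 2 < 3 < 4. The simplices of K, each written with vertices in increasing order, are:

  0-simplices (4): [1], [2], [3], [4]
  1-simplices (4): [1,2], [1,4], [2,3], [3,4]

Hence C_0 ≅ Z^4, C_1 ≅ Z^4.

The boundary map ∂_1: C_1 → C_0 maps an edge to its endpoints' difference, ∂[p,q] = q − p. For instance
  ∂[1,4] = [4] − [1].
The resulting 4×4 matrix has rank 3, and its Smith normal form has invariant factors (1,1,1).

Now H_k = ker ∂_k / im ∂_{k+1}, so:

  H_0: rank C_0 − rank ∂_1 = 4 − 3 = 1, and the invariant factors of ∂_1 are all 1, so H_0 ≅ Z.
  H_1: rank ker ∂_1 − rank ∂_2 = (4 − 3) − 0 = 1, and there is no ∂_2, so H_1 ≅ Z.

As a check, the Euler characteristic is 4 − 4 = 0, which agrees with 1 − 1 = 0.

Hence the Betti numbers are b_0 = 1, b_1 = 1.

b_0 = 1, b_1 = 1.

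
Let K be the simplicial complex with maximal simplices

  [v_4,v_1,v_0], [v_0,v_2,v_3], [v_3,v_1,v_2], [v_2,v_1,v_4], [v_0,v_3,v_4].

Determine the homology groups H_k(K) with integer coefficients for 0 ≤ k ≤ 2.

H_0 ≅ Z,  H_1 ≅ Z,  H_2 = 0.

We work with the vertex ordering v_0 < v_1 < v_2 < v_3 < v_4. The simplices of K, each written with vertices in increasing order, are:

  0-simplices (5): [v_0], [v_1], [v_2], [v_3], [v_4]
  1-simplices (10): [v_0,v_1], [v_0,v_2], [v_0,v_3], [v_0,v_4], [v_1,v_2], [v_1,v_3], [v_1,v_4], [v_2,v_3], [v_2,v_4], [v_3,v_4]
  2-simplices (5): [v_0,v_1,v_4], [v_0,v_2,v_3], [v_0,v_3,v_4], [v_1,v_2,v_3], [v_1,v_2,v_4]

Hence C_0 ≅ Z^5, C_1 ≅ Z^10, C_2 ≅ Z^5.

∂_1: C_1 → C_0 is given by ∂[p,q] = [q] − [p]. For instance
  ∂[v_0,v_3] = [v_3] − [v_0].
The 5×10 boundary matrix has rank 4 and Smith normal form diag(1,1,1,1).

Boundary ∂_2: C_2 → C_1 maps a triangle to the signed sum of its edges. For instance
  ∂[v_0,v_2,v_3] = [v_2,v_3] − [v_0,v_3] + [v_0,v_2],
  ∂[v_1,v_2,v_3] = [v_2,v_3] − [v_1,v_3] + [v_1,v_2].
The 10×5 boundary matrix has rank 5 and Smith normal form diag(1,1,1,1,1).

Now H_k = ker ∂_k / im ∂_{k+1}, so:

  H_0: rank C_0 − rank ∂_1 = 5 − 4 = 1, and the invariant factors of ∂_1 are all 1, so H_0 = Z.
  H_1: rank ker ∂_1 − rank ∂_2 = (10 − 4) − 5 = 1, and the invariant factors of ∂_2 are all 1, so H_1 = Z.
  H_2: rank ker ∂_2 − rank ∂_3 = (5 − 5) − 0 = 0, and there is no ∂_3, so H_2 = 0.

(K is a triangulation of the Möbius band.)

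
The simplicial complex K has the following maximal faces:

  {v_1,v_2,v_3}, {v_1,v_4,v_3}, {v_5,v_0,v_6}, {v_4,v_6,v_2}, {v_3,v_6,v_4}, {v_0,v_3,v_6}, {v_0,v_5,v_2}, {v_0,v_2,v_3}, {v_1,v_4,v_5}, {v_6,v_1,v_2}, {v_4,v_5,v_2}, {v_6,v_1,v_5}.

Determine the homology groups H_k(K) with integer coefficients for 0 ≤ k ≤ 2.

We work with the vertex ordering v_0 < v_1 < v_2 < v_3 < v_4 < v_5 < v_6. The simplices of K, each written with vertices in increasing order, are:

  0-simplices (7): [v_0], [v_1], [v_2], [v_3], [v_4], [v_5], [v_6]
  1-simplices (18): (18 of them)
  2-simplices (12): (12 of them)

Hence C_0 ≅ Z^7, C_1 ≅ Z^18, C_2 ≅ Z^12.

Boundary ∂_1: C_1 → C_0 maps an edge to its endpoints' difference, ∂[p,q] = q − p. For instance
  ∂[v_2,v_4] = [v_4] − [v_2].
The resulting 7×18 matrix has rank 6, and its Smith normal form has invariant factors (1,1,1,1,1,1).

Boundary ∂_2: C_2 → C_1 acts by ∂[p,q,r] = [q,r] − [p,r] + [p,q]. For instance
  ∂[v_1,v_2,v_6] = [v_2,v_6] − [v_1,v_6] + [v_1,v_2],
  ∂[v_1,v_4,v_5] = [v_4,v_5] − [v_1,v_5] + [v_1,v_4].
The resulting 18×12 matrix has rank 12, and its Smith normal form has invariant factors (1,1,1,1,1,1,1,1,1,1,1,2).

From H_k ≅ ker(∂_k) / im(∂_{k+1}) we obtain:

  H_0: rank C_0 − rank ∂_1 = 7 − 6 = 1, and the invariant factors of ∂_1 are all 1, so H_0 = Z.
  H_1: rank ker ∂_1 − rank ∂_2 = (18 − 6) − 12 = 0, and ∂_2 has invariant factor 2 > 1, so H_1 = Z/2.
  H_2: rank ker ∂_2 − rank ∂_3 = (12 − 12) − 0 = 0, and there is no ∂_3, so H_2 = 0.

H_0 = Z,  H_1 = Z/2,  H_2 = 0.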